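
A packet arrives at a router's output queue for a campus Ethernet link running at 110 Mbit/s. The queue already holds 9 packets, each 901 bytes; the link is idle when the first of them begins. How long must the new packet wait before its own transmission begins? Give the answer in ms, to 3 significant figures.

0.590 ms

Each queued packet: L/R = 7208/110000000 = 0.0655273 ms.
9 queued → 0.589745 ms.
Queuing delay = 0.590 ms.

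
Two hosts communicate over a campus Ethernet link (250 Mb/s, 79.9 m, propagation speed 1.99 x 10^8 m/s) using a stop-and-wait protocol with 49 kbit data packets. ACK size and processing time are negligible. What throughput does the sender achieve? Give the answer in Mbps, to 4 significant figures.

t_tx = L/R = 49000/250000000 = 0.000196 s.
t_prop = 79.9/199000000 = 4.01508e-07 s; RTT = 8.03015e-07 s.
Cycle = t_tx + RTT = 0.000196803 s.
Throughput = L / cycle = 49000 / 0.000196803 = 249.0 Mbps.

249.0 Mbps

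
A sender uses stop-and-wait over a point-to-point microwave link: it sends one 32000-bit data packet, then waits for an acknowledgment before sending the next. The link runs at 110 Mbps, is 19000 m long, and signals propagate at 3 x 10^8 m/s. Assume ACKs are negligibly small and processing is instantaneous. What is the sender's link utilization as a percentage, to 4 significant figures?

69.67 %

t_tx = L/R = 32000/110000000 = 0.000290909 s.
t_prop = 19000/300000000 = 6.33333e-05 s; RTT = 0.000126667 s.
Cycle = t_tx + RTT = 0.000417576 s.
Utilization = t_tx / cycle = 0.000290909/0.000417576 = 69.67 %.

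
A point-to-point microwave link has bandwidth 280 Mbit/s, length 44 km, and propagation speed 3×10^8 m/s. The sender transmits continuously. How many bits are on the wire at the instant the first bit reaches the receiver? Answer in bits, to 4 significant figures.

41070 bits

Propagation delay = 44000 / 300000000 = 0.000146667 s.
BDP = R × t_prop = 280000000 × 0.000146667 = 41066.7 bits.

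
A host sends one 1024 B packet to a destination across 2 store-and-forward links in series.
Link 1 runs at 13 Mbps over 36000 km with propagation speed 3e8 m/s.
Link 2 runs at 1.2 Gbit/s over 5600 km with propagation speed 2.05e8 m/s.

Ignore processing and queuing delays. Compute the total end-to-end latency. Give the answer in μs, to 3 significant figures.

L = 1024 × 8 = 8192 bits.
Transmission delays (L/R per hop): 630.154, 6.82667 μs; sum = 636.981 μs.
Propagation delays (d/s per hop): 120000, 27317.1 μs; sum = 147317 μs.
End-to-end = 148000 μs.

148000 μs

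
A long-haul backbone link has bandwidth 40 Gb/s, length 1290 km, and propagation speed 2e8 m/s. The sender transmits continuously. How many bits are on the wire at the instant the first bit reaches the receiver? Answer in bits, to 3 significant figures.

Propagation delay = 1290000 / 200000000 = 0.00645 s.
BDP = R × t_prop = 40000000000 × 0.00645 = 258000000 bits.

258000000 bits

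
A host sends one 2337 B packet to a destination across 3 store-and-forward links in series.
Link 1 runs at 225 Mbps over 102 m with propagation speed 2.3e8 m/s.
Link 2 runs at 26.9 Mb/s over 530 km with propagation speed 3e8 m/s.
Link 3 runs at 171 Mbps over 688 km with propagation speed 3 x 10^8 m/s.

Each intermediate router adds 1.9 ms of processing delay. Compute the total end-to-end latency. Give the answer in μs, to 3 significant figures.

L = 2337 × 8 = 18696 bits.
Transmission delays (L/R per hop): 83.0933, 695.019, 109.333 μs; sum = 887.445 μs.
Propagation delays (d/s per hop): 0.443478, 1766.67, 2293.33 μs; sum = 4060.44 μs.
Processing at 2 router(s): 2 × 1.9 ms = 3800 μs.
End-to-end = 8750 μs.

8750 μs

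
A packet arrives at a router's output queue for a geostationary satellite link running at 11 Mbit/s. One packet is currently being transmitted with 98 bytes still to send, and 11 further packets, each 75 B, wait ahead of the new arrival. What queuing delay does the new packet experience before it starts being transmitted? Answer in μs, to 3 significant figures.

671 μs

Each queued packet: L/R = 600/11000000 = 54.5455 μs.
11 queued → 600 μs.
Plus remaining 784 bits of current packet: 71.2727 μs.
Queuing delay = 671 μs.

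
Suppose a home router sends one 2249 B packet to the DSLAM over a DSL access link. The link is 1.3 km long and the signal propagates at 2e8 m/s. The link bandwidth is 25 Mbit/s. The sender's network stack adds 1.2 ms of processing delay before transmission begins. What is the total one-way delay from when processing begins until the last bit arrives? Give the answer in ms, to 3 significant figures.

L = 2249 × 8 = 17992 bits.
Transmission delay = L/R = 17992 / 25000000 = 0.71968 ms.
Propagation delay = d/s = 1300 m / 200000000 m/s = 0.0065 ms.
Plus processing delay 1.2 ms = 1.2 ms.
Total = 1.93 ms.

1.93 ms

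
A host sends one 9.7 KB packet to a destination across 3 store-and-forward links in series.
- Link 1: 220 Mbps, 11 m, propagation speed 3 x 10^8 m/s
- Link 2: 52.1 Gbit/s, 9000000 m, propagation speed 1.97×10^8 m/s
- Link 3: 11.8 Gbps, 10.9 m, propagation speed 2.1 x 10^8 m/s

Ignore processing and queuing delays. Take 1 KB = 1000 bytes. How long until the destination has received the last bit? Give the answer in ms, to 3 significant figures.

46.0 ms

L = 77600 bits.
Transmission delays (L/R per hop): 0.352727, 0.00148944, 0.00657627 ms; sum = 0.360793 ms.
Propagation delays (d/s per hop): 3.66667e-05, 45.6853, 5.19048e-05 ms; sum = 45.6854 ms.
End-to-end = 46.0 ms.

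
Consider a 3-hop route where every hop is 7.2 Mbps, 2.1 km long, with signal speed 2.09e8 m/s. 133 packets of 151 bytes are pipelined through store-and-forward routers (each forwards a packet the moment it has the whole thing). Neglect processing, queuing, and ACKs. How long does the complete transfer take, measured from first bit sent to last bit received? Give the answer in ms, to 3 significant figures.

22.7 ms

Per-hop transmission t_tx = L/R = 1208/7200000 = 0.167778 ms.
Per-hop propagation t_prop = 2100/209000000 = 0.0100478 ms.
Pipeline fill: first packet needs 3·t_tx to clear all hops; remaining 132 packets each add one t_tx.
Total = (3+133-1)·t_tx + 3·t_prop = 135·0.167778 + 3·0.0100478 = 22.7 ms.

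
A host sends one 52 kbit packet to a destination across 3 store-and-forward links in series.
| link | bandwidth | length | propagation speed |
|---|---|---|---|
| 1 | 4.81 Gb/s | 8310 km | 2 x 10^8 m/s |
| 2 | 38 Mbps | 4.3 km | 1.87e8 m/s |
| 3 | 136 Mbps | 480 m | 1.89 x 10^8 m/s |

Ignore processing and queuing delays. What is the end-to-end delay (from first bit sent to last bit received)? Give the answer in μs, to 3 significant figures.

43300 μs

L = 52000 bits.
Transmission delays (L/R per hop): 10.8108, 1368.42, 382.353 μs; sum = 1761.58 μs.
Propagation delays (d/s per hop): 41550, 22.9947, 2.53968 μs; sum = 41575.5 μs.
End-to-end = 43300 μs.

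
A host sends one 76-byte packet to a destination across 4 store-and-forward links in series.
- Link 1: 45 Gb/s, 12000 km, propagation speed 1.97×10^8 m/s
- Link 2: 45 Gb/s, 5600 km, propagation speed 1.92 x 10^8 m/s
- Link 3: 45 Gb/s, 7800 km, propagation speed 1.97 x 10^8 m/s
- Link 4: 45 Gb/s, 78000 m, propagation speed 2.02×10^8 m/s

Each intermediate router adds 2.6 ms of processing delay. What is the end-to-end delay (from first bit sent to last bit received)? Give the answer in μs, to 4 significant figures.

137900 μs

L = 76 × 8 = 608 bits.
Transmission delay per hop = L/R = 608/45000000000 = 0.0135111 μs; 4 hops → 0.0540444 μs.
Propagation delays (d/s per hop): 60913.7, 29166.7, 39593.9, 386.139 μs; sum = 130060 μs.
Processing at 3 router(s): 3 × 2.6 ms = 7800 μs.
End-to-end = 137900 μs.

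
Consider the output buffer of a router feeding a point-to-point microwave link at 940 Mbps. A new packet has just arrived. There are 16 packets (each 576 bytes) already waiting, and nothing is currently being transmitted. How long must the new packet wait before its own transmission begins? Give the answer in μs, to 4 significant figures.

78.43 μs

Each queued packet: L/R = 4608/940000000 = 4.90213 μs.
16 queued → 78.434 μs.
Queuing delay = 78.43 μs.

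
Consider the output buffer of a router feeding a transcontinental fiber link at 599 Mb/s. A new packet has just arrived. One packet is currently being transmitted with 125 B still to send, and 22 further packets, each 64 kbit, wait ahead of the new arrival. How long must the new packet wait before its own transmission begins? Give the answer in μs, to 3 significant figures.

Each queued packet: L/R = 64000/599000000 = 106.845 μs.
22 queued → 2350.58 μs.
Plus remaining 1000 bits of current packet: 1.66945 μs.
Queuing delay = 2350 μs.

2350 μs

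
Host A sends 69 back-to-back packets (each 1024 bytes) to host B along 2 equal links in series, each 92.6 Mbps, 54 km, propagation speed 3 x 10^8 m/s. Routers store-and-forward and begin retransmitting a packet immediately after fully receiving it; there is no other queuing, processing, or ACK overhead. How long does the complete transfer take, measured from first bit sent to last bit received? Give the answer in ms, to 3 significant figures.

Per-hop transmission t_tx = L/R = 8192/92600000 = 0.0884665 ms.
Per-hop propagation t_prop = 54000/300000000 = 0.18 ms.
Pipeline fill: first packet needs 2·t_tx to clear all hops; remaining 68 packets each add one t_tx.
Total = (2+69-1)·t_tx + 2·t_prop = 70·0.0884665 + 2·0.18 = 6.55 ms.

6.55 ms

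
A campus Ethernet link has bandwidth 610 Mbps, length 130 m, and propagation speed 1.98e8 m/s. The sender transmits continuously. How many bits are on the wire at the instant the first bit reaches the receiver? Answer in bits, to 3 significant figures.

Propagation delay = 130 / 198000000 = 6.56566e-07 s.
BDP = R × t_prop = 610000000 × 6.56566e-07 = 400.505 bits.

401 bits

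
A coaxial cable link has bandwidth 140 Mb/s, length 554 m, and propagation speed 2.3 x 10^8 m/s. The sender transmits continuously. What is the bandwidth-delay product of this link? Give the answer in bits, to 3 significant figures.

337 bits

Propagation delay = 554 / 2.3e+08 = 2.4087e-06 s.
BDP = R × t_prop = 140000000 × 2.4087e-06 = 337.217 bits.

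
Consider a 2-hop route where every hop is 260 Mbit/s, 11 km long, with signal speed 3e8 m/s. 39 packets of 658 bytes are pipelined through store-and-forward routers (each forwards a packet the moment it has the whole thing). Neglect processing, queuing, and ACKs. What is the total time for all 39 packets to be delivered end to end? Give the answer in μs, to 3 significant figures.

Per-hop transmission t_tx = L/R = 5264/260000000 = 20.2462 μs.
Per-hop propagation t_prop = 11000/300000000 = 36.6667 μs.
Pipeline fill: first packet needs 2·t_tx to clear all hops; remaining 38 packets each add one t_tx.
Total = (2+39-1)·t_tx + 2·t_prop = 40·20.2462 + 2·36.6667 = 883 μs.

883 μs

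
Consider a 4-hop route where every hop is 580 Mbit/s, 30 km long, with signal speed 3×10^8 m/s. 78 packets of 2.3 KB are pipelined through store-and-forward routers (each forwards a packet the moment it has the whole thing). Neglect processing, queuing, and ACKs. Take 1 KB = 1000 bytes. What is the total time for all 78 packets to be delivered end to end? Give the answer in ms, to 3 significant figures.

2.97 ms

Per-hop transmission t_tx = L/R = 18400/580000000 = 0.0317241 ms.
Per-hop propagation t_prop = 30000/300000000 = 0.1 ms.
Pipeline fill: first packet needs 4·t_tx to clear all hops; remaining 77 packets each add one t_tx.
Total = (4+78-1)·t_tx + 4·t_prop = 81·0.0317241 + 4·0.1 = 2.97 ms.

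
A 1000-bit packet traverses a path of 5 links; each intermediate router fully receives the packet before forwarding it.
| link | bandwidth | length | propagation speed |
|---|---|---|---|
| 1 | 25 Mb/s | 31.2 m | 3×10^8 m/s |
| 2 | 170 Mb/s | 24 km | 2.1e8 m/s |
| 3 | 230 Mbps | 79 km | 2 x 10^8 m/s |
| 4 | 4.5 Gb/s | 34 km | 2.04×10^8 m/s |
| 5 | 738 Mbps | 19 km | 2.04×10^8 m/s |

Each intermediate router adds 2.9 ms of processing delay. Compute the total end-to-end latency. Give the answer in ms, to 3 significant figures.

12.4 ms

Transmission delays (L/R per hop): 0.04, 0.00588235, 0.00434783, 0.000222222, 0.00135501 ms; sum = 0.0518074 ms.
Propagation delays (d/s per hop): 0.000104, 0.114286, 0.395, 0.166667, 0.0931373 ms; sum = 0.769194 ms.
Processing at 4 router(s): 4 × 2.9 ms = 11.6 ms.
End-to-end = 12.4 ms.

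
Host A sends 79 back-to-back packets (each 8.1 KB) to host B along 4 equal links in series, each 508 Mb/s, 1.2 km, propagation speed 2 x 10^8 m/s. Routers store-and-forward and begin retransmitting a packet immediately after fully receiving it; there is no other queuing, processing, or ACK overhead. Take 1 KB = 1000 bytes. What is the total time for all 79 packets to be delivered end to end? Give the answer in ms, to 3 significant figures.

10.5 ms

Per-hop transmission t_tx = L/R = 64800/508000000 = 0.127559 ms.
Per-hop propagation t_prop = 1200/200000000 = 0.006 ms.
Pipeline fill: first packet needs 4·t_tx to clear all hops; remaining 78 packets each add one t_tx.
Total = (4+79-1)·t_tx + 4·t_prop = 82·0.127559 + 4·0.006 = 10.5 ms.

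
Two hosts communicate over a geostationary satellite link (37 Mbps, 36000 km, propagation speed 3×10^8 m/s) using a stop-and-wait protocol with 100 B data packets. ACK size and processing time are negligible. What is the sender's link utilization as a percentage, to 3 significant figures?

t_tx = L/R = 800/37000000 = 2.16216e-05 s.
t_prop = 36000000/300000000 = 0.12 s; RTT = 0.24 s.
Cycle = t_tx + RTT = 0.240022 s.
Utilization = t_tx / cycle = 2.16216e-05/0.240022 = 0.00901 %.

0.00901 %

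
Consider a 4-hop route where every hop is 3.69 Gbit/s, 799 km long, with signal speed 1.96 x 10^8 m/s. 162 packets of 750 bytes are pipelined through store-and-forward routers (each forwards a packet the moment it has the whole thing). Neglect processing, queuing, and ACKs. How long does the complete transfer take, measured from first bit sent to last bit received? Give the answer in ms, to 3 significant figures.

16.6 ms

Per-hop transmission t_tx = L/R = 6000/3690000000 = 0.00162602 ms.
Per-hop propagation t_prop = 799000/196000000 = 4.07653 ms.
Pipeline fill: first packet needs 4·t_tx to clear all hops; remaining 161 packets each add one t_tx.
Total = (4+162-1)·t_tx + 4·t_prop = 165·0.00162602 + 4·4.07653 = 16.6 ms.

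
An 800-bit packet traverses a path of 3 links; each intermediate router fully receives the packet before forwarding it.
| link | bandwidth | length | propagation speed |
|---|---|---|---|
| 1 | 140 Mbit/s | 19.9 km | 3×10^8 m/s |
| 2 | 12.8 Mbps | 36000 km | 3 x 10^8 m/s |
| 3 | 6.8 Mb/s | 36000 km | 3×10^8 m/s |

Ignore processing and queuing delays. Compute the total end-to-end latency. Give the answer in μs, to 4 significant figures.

240300 μs

Transmission delays (L/R per hop): 5.71429, 62.5, 117.647 μs; sum = 185.861 μs.
Propagation delays (d/s per hop): 66.3333, 120000, 120000 μs; sum = 240066 μs.
End-to-end = 240300 μs.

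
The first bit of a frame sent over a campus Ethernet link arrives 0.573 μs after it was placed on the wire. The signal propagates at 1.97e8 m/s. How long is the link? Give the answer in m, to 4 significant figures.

112.9 m

d = s × t_prop = 197000000 × 5.73e-07 = 112.9 m.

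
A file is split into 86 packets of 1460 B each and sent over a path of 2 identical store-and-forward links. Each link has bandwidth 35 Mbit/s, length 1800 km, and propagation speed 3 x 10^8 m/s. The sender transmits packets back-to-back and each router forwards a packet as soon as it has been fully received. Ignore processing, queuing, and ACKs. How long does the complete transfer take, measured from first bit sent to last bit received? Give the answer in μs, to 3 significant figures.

41000 μs

Per-hop transmission t_tx = L/R = 11680/35000000 = 333.714 μs.
Per-hop propagation t_prop = 1800000/300000000 = 6000 μs.
Pipeline fill: first packet needs 2·t_tx to clear all hops; remaining 85 packets each add one t_tx.
Total = (2+86-1)·t_tx + 2·t_prop = 87·333.714 + 2·6000 = 41000 μs.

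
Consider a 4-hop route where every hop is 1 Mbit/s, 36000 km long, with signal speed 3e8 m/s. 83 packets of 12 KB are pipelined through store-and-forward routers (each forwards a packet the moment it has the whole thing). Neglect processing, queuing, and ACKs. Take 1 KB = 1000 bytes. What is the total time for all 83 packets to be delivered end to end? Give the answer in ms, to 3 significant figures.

8740 ms

Per-hop transmission t_tx = L/R = 96000/1000000 = 96 ms.
Per-hop propagation t_prop = 36000000/300000000 = 120 ms.
Pipeline fill: first packet needs 4·t_tx to clear all hops; remaining 82 packets each add one t_tx.
Total = (4+83-1)·t_tx + 4·t_prop = 86·96 + 4·120 = 8740 ms.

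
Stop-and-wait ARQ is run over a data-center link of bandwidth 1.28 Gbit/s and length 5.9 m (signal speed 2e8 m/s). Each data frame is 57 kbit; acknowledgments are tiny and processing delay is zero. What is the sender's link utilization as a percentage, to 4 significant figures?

t_tx = L/R = 57000/1280000000 = 4.45313e-05 s.
t_prop = 5.9/200000000 = 2.95e-08 s; RTT = 5.9e-08 s.
Cycle = t_tx + RTT = 4.45903e-05 s.
Utilization = t_tx / cycle = 4.45313e-05/4.45903e-05 = 99.87 %.

99.87 %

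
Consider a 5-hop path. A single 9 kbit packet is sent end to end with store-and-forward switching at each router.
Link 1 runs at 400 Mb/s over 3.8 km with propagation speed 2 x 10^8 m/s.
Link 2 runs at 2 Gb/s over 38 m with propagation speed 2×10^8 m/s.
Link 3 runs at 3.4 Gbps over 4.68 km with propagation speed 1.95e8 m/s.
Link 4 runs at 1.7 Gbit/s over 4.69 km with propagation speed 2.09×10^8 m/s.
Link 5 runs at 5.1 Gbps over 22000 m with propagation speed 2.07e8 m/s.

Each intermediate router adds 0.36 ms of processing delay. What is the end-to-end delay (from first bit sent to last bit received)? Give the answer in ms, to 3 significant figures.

1.65 ms

L = 9000 bits.
Transmission delays (L/R per hop): 0.0225, 0.0045, 0.00264706, 0.00529412, 0.00176471 ms; sum = 0.0367059 ms.
Propagation delays (d/s per hop): 0.019, 0.00019, 0.024, 0.0224402, 0.10628 ms; sum = 0.17191 ms.
Processing at 4 router(s): 4 × 0.36 ms = 1.44 ms.
End-to-end = 1.65 ms.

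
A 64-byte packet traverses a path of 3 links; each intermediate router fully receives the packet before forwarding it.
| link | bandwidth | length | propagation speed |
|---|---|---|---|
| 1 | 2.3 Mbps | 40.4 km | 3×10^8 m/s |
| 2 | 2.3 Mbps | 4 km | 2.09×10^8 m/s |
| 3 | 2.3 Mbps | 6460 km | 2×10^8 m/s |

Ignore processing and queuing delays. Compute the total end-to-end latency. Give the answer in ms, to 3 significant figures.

L = 64 × 8 = 512 bits.
Transmission delay per hop = L/R = 512/2300000 = 0.222609 ms; 3 hops → 0.667826 ms.
Propagation delays (d/s per hop): 0.134667, 0.0191388, 32.3 ms; sum = 32.4538 ms.
End-to-end = 33.1 ms.

33.1 ms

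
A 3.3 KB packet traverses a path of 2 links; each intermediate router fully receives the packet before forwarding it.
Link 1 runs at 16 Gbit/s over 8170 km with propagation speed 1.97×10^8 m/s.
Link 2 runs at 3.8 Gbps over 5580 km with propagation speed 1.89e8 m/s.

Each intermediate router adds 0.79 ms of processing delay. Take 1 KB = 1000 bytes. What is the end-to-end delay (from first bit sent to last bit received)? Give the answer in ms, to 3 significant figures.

71.8 ms

L = 26400 bits.
Transmission delays (L/R per hop): 0.00165, 0.00694737 ms; sum = 0.00859737 ms.
Propagation delays (d/s per hop): 41.4721, 29.5238 ms; sum = 70.9959 ms.
Processing at 1 router(s): 1 × 0.79 ms = 0.79 ms.
End-to-end = 71.8 ms.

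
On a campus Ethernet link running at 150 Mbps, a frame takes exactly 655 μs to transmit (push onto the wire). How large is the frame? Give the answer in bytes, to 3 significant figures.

L = R × t_tx = 150000000 b/s × 0.000655 s = 98250 bits.
In bytes: 98250 / 8 = 12300 bytes.

12300 bytes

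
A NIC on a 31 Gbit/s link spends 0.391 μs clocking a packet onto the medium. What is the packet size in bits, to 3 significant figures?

L = R × t_tx = 31000000000 b/s × 3.91e-07 s = 12121 bits.

12100 bits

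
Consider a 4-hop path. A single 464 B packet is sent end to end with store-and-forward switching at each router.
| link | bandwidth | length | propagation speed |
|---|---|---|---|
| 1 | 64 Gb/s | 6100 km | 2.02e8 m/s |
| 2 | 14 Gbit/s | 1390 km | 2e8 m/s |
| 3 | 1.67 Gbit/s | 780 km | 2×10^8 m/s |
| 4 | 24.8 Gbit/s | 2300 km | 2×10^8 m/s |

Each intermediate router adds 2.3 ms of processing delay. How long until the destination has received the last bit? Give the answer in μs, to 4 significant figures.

L = 464 × 8 = 3712 bits.
Transmission delays (L/R per hop): 0.058, 0.265143, 2.22275, 0.149677 μs; sum = 2.69557 μs.
Propagation delays (d/s per hop): 30198, 6950, 3900, 11500 μs; sum = 52548 μs.
Processing at 3 router(s): 3 × 2.3 ms = 6900 μs.
End-to-end = 59450 μs.

59450 μs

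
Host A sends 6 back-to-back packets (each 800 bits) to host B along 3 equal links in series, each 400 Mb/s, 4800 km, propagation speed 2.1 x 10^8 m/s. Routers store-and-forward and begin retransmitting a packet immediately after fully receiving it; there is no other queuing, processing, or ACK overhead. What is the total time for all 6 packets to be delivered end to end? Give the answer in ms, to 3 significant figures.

Per-hop transmission t_tx = L/R = 800/400000000 = 0.002 ms.
Per-hop propagation t_prop = 4800000/210000000 = 22.8571 ms.
Pipeline fill: first packet needs 3·t_tx to clear all hops; remaining 5 packets each add one t_tx.
Total = (3+6-1)·t_tx + 3·t_prop = 8·0.002 + 3·22.8571 = 68.6 ms.

68.6 ms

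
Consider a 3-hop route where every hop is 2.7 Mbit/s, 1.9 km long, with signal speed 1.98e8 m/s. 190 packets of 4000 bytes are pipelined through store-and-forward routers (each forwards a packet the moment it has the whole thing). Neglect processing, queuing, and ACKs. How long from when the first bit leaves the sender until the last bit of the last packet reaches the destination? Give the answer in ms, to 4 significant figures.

2276 ms

Per-hop transmission t_tx = L/R = 32000/2700000 = 11.8519 ms.
Per-hop propagation t_prop = 1900/198000000 = 0.00959596 ms.
Pipeline fill: first packet needs 3·t_tx to clear all hops; remaining 189 packets each add one t_tx.
Total = (3+190-1)·t_tx + 3·t_prop = 192·11.8519 + 3·0.00959596 = 2276 ms.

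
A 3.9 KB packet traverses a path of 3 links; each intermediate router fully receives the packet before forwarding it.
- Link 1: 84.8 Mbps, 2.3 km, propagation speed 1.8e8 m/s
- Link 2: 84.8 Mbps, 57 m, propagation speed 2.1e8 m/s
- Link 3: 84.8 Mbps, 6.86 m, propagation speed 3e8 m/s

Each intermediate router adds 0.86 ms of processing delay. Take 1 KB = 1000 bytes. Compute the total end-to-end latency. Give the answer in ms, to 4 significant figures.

2.837 ms

L = 31200 bits.
Transmission delay per hop = L/R = 31200/84800000 = 0.367925 ms; 3 hops → 1.10377 ms.
Propagation delays (d/s per hop): 0.0127778, 0.000271429, 2.28667e-05 ms; sum = 0.0130721 ms.
Processing at 2 router(s): 2 × 0.86 ms = 1.72 ms.
End-to-end = 2.837 ms.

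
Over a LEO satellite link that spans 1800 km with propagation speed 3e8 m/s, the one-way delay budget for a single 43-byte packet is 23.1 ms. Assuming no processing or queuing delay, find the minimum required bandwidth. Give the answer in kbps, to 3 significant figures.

20.1 kbps

L = 344 bits.
Propagation delay = 1800000 / 300000000 = 6 ms.
Transmission budget = 23.1 − 6 = 17.1 ms.
R ≥ L / t_tx = 344 bits / 0.0171 s = 20.1 kbps.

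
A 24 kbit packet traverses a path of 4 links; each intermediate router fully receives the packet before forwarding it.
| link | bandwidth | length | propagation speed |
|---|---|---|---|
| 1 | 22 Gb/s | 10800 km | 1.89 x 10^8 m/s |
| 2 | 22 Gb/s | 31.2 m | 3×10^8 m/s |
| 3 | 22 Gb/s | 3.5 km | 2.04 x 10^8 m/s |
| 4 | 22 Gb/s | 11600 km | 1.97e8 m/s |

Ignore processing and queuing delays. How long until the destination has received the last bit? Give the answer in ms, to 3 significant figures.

L = 24000 bits.
Transmission delay per hop = L/R = 24000/22000000000 = 0.00109091 ms; 4 hops → 0.00436364 ms.
Propagation delays (d/s per hop): 57.1429, 0.000104, 0.0171569, 58.8832 ms; sum = 116.043 ms.
End-to-end = 116 ms.

116 ms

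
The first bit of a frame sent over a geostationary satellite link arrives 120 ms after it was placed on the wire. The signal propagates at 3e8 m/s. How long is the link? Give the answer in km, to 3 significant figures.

d = s × t_prop = 300000000 × 0.12 = 36000 km.

36000 km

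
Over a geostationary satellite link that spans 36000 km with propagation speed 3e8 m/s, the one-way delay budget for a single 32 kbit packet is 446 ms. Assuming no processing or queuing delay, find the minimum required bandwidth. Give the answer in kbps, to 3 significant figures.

98.2 kbps

Propagation delay = 36000000 / 300000000 = 120 ms.
Transmission budget = 446 − 120 = 326 ms.
R ≥ L / t_tx = 32000 bits / 0.326 s = 98.2 kbps.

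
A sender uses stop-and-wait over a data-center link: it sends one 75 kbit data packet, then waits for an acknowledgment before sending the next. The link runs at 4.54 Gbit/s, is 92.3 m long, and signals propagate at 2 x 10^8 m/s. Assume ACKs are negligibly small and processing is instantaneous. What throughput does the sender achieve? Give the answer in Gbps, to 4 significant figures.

t_tx = L/R = 75000/4540000000 = 1.65198e-05 s.
t_prop = 92.3/200000000 = 4.615e-07 s; RTT = 9.23e-07 s.
Cycle = t_tx + RTT = 1.74428e-05 s.
Throughput = L / cycle = 75000 / 1.74428e-05 = 4.300 Gbps.

4.300 Gbps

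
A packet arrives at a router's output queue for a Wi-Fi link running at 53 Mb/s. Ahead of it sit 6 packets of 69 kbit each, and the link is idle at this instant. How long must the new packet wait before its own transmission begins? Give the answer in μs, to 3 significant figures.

Each queued packet: L/R = 69000/53000000 = 1301.89 μs.
6 queued → 7811.32 μs.
Queuing delay = 7810 μs.

7810 μs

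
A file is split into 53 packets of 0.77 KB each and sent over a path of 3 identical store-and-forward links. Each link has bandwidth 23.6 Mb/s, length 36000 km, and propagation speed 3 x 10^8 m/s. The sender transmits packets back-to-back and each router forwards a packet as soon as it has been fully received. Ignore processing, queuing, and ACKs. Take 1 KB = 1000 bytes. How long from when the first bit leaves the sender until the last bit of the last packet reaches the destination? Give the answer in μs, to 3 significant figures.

Per-hop transmission t_tx = L/R = 6160/23600000 = 261.017 μs.
Per-hop propagation t_prop = 36000000/300000000 = 120000 μs.
Pipeline fill: first packet needs 3·t_tx to clear all hops; remaining 52 packets each add one t_tx.
Total = (3+53-1)·t_tx + 3·t_prop = 55·261.017 + 3·120000 = 374000 μs.

374000 μs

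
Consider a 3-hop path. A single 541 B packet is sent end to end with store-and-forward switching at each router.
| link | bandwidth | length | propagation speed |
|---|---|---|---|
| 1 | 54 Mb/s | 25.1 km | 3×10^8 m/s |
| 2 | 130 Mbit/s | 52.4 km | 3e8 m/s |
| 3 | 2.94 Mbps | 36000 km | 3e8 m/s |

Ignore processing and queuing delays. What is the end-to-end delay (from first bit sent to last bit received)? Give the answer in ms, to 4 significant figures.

L = 541 × 8 = 4328 bits.
Transmission delays (L/R per hop): 0.0801481, 0.0332923, 1.47211 ms; sum = 1.58555 ms.
Propagation delays (d/s per hop): 0.0836667, 0.174667, 120 ms; sum = 120.258 ms.
End-to-end = 121.8 ms.

121.8 ms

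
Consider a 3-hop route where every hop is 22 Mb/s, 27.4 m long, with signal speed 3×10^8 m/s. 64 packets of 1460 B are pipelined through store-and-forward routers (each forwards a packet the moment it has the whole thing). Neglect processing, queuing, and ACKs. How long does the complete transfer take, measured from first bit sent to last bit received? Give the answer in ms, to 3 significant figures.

Per-hop transmission t_tx = L/R = 11680/22000000 = 0.530909 ms.
Per-hop propagation t_prop = 27.4/300000000 = 9.13333e-05 ms.
Pipeline fill: first packet needs 3·t_tx to clear all hops; remaining 63 packets each add one t_tx.
Total = (3+64-1)·t_tx + 3·t_prop = 66·0.530909 + 3·9.13333e-05 = 35.0 ms.

35.0 ms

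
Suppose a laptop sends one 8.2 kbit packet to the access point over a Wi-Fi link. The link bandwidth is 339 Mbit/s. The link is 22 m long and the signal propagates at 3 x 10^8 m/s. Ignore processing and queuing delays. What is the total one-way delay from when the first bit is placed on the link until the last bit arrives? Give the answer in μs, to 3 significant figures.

24.3 μs

L = 8200 bits.
Transmission delay = L/R = 8200 / 339000000 = 24.1888 μs.
Propagation delay = d/s = 22 m / 300000000 m/s = 0.0733333 μs.
Total = 24.3 μs.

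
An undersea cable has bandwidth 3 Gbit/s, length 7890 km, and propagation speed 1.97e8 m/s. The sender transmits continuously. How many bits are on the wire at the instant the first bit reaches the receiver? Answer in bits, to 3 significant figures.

Propagation delay = 7890000 / 197000000 = 0.0400508 s.
BDP = R × t_prop = 3000000000 × 0.0400508 = 120152000 bits.

120000000 bits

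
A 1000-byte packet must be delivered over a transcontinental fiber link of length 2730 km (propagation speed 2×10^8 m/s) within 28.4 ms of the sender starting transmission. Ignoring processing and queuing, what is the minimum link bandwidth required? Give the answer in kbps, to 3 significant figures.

542 kbps

L = 8000 bits.
Propagation delay = 2730000 / 200000000 = 13.65 ms.
Transmission budget = 28.4 − 13.65 = 14.75 ms.
R ≥ L / t_tx = 8000 bits / 0.01475 s = 542 kbps.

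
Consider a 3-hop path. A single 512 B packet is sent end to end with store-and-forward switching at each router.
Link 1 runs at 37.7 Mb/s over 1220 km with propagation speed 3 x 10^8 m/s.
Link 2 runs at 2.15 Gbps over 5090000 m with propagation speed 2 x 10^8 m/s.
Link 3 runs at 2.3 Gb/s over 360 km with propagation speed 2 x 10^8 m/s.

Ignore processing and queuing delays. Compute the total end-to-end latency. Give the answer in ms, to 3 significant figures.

31.4 ms

L = 512 × 8 = 4096 bits.
Transmission delays (L/R per hop): 0.108647, 0.00190512, 0.00178087 ms; sum = 0.112333 ms.
Propagation delays (d/s per hop): 4.06667, 25.45, 1.8 ms; sum = 31.3167 ms.
End-to-end = 31.4 ms.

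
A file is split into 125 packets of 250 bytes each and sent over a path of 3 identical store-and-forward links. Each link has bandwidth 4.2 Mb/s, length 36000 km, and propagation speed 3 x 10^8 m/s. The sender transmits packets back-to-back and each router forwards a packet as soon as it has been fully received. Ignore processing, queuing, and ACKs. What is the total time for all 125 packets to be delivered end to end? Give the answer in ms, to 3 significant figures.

Per-hop transmission t_tx = L/R = 2000/4200000 = 0.47619 ms.
Per-hop propagation t_prop = 36000000/300000000 = 120 ms.
Pipeline fill: first packet needs 3·t_tx to clear all hops; remaining 124 packets each add one t_tx.
Total = (3+125-1)·t_tx + 3·t_prop = 127·0.47619 + 3·120 = 420 ms.

420 ms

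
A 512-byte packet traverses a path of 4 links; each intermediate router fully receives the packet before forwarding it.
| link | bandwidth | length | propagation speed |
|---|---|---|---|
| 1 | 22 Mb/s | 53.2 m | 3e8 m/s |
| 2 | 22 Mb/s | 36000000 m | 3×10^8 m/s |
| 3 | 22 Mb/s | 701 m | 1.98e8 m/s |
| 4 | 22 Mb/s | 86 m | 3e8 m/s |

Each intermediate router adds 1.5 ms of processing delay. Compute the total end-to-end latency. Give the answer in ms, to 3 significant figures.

L = 512 × 8 = 4096 bits.
Transmission delay per hop = L/R = 4096/22000000 = 0.186182 ms; 4 hops → 0.744727 ms.
Propagation delays (d/s per hop): 0.000177333, 120, 0.0035404, 0.000286667 ms; sum = 120.004 ms.
Processing at 3 router(s): 3 × 1.5 ms = 4.5 ms.
End-to-end = 125 ms.

125 ms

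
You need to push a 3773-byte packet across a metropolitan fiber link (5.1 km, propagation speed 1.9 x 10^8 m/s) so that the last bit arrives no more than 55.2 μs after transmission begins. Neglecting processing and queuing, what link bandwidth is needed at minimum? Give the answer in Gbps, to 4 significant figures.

L = 30184 bits.
Propagation delay = 5100 / 190000000 = 26.8421 μs.
Transmission budget = 55.2 − 26.8421 = 28.3579 μs.
R ≥ L / t_tx = 30184 bits / 2.83579e-05 s = 1.064 Gbps.

1.064 Gbps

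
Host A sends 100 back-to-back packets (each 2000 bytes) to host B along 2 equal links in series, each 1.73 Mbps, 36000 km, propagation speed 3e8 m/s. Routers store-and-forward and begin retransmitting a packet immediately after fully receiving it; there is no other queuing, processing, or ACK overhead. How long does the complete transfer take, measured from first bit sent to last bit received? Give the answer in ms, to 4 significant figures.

Per-hop transmission t_tx = L/R = 16000/1730000 = 9.24855 ms.
Per-hop propagation t_prop = 36000000/300000000 = 120 ms.
Pipeline fill: first packet needs 2·t_tx to clear all hops; remaining 99 packets each add one t_tx.
Total = (2+100-1)·t_tx + 2·t_prop = 101·9.24855 + 2·120 = 1174 ms.

1174 ms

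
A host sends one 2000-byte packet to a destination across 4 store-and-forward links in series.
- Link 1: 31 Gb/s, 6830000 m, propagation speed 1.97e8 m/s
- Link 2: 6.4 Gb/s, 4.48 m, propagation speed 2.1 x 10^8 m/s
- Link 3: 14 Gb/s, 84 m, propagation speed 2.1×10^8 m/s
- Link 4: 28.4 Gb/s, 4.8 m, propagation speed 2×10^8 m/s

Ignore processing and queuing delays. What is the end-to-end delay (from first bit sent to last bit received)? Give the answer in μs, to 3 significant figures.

34700 μs

L = 2000 × 8 = 16000 bits.
Transmission delays (L/R per hop): 0.516129, 2.5, 1.14286, 0.56338 μs; sum = 4.72237 μs.
Propagation delays (d/s per hop): 34670.1, 0.0213333, 0.4, 0.024 μs; sum = 34670.5 μs.
End-to-end = 34700 μs.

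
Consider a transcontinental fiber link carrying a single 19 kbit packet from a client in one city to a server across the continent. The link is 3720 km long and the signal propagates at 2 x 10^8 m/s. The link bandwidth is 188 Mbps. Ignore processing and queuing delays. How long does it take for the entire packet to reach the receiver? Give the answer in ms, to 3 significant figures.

18.7 ms

L = 19000 bits.
Transmission delay = L/R = 19000 / 188000000 = 0.101064 ms.
Propagation delay = d/s = 3720000 m / 200000000 m/s = 18.6 ms.
Total = 18.7 ms.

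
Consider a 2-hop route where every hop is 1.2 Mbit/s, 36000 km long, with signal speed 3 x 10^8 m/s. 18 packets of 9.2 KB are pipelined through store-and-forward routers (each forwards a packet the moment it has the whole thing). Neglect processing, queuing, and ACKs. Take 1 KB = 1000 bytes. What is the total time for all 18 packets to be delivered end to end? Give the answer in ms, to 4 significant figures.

1405 ms

Per-hop transmission t_tx = L/R = 73600/1200000 = 61.3333 ms.
Per-hop propagation t_prop = 36000000/300000000 = 120 ms.
Pipeline fill: first packet needs 2·t_tx to clear all hops; remaining 17 packets each add one t_tx.
Total = (2+18-1)·t_tx + 2·t_prop = 19·61.3333 + 2·120 = 1405 ms.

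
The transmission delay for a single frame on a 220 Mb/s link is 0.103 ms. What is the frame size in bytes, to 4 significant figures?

L = R × t_tx = 220000000 b/s × 0.000103 s = 22660 bits.
In bytes: 22660 / 8 = 2833 bytes.

2833 bytes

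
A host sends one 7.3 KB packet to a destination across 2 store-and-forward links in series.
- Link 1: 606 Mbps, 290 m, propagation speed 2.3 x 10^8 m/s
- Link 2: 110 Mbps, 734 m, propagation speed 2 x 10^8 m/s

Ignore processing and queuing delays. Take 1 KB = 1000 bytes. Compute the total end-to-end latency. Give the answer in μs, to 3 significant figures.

632 μs

L = 58400 bits.
Transmission delays (L/R per hop): 96.3696, 530.909 μs; sum = 627.279 μs.
Propagation delays (d/s per hop): 1.26087, 3.67 μs; sum = 4.93087 μs.
End-to-end = 632 μs.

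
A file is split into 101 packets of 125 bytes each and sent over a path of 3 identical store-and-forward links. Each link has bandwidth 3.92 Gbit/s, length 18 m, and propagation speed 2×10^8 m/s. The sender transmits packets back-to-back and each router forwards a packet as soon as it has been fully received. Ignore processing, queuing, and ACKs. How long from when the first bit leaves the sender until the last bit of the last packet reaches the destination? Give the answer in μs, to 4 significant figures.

Per-hop transmission t_tx = L/R = 1000/3920000000 = 0.255102 μs.
Per-hop propagation t_prop = 18/200000000 = 0.09 μs.
Pipeline fill: first packet needs 3·t_tx to clear all hops; remaining 100 packets each add one t_tx.
Total = (3+101-1)·t_tx + 3·t_prop = 103·0.255102 + 3·0.09 = 26.55 μs.

26.55 μs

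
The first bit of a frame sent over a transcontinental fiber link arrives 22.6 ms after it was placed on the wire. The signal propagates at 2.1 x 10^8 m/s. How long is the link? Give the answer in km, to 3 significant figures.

4750 km

d = s × t_prop = 210000000 × 0.0226 = 4750 km.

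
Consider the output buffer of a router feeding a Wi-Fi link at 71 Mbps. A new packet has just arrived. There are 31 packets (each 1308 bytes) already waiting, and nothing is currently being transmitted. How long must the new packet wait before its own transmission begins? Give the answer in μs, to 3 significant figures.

Each queued packet: L/R = 10464/71000000 = 147.38 μs.
31 queued → 4568.79 μs.
Queuing delay = 4570 μs.

4570 μs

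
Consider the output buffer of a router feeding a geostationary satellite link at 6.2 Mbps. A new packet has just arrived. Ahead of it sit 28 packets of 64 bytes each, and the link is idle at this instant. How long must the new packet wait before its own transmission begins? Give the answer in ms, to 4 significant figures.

2.312 ms

Each queued packet: L/R = 512/6200000 = 0.0825806 ms.
28 queued → 2.31226 ms.
Queuing delay = 2.312 ms.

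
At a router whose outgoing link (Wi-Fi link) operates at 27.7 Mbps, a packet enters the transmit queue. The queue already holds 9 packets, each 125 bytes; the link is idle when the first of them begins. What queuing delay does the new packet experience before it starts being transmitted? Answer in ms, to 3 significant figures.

0.325 ms

Each queued packet: L/R = 1000/27700000 = 0.0361011 ms.
9 queued → 0.32491 ms.
Queuing delay = 0.325 ms.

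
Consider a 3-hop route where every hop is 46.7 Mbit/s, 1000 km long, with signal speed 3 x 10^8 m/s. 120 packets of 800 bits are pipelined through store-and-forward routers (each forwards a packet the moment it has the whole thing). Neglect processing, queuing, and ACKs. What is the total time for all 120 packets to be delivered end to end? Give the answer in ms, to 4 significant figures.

12.09 ms

Per-hop transmission t_tx = L/R = 800/46700000 = 0.0171306 ms.
Per-hop propagation t_prop = 1000000/300000000 = 3.33333 ms.
Pipeline fill: first packet needs 3·t_tx to clear all hops; remaining 119 packets each add one t_tx.
Total = (3+120-1)·t_tx + 3·t_prop = 122·0.0171306 + 3·3.33333 = 12.09 ms.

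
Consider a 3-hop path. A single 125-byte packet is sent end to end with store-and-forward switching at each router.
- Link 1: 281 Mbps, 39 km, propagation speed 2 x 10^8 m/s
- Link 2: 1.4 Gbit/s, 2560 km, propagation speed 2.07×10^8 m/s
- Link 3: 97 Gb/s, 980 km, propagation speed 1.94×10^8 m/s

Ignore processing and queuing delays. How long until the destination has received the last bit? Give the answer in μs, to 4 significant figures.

17620 μs

L = 125 × 8 = 1000 bits.
Transmission delays (L/R per hop): 3.55872, 0.714286, 0.0103093 μs; sum = 4.28331 μs.
Propagation delays (d/s per hop): 195, 12367.1, 5051.55 μs; sum = 17613.7 μs.
End-to-end = 17620 μs.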